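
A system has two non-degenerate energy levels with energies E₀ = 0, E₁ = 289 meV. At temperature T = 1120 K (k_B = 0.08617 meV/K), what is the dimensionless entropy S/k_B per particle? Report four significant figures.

0.1916

k_BT = 0.08617 × 1120 K = 96.5104 meV.
Eᵢ/kT = 0, 2.99450.
Z = Σ e^(−Eᵢ/kT) = e^(−0) + e^(−2.99450) = 1.00000 + 0.0500617 = 1.05006.
⟨E⟩ = Σ EᵢPᵢ = 13.7781 meV.
S/k_B = ln Z + ⟨E⟩/kT = ln(1.05006) + 13.7781/96.5104 = 0.0488473 + 0.142763 = 0.1916.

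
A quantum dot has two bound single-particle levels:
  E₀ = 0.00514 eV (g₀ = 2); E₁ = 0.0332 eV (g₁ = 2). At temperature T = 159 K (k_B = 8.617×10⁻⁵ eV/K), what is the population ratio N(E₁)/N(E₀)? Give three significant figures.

k_BT = 8.617×10⁻⁵ × 159 K = 0.013701 eV.
n₁/n₀ = (g₁/g₀) exp[−(E₁−E₀)/kT] = (2/2) × exp(−(0.02806 eV)/(0.013701 eV)) = (2/2) × exp(-2.0480) = 0.129.

0.129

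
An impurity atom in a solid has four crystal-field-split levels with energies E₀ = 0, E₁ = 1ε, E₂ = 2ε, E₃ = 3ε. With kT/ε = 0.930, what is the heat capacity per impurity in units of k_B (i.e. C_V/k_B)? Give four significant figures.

0.6513

Eᵢ/kT = 0, 1.07527, 2.15054, 3.22581.
Z = Σ e^(−Eᵢ/kT) = e^(−0) + e^(−1.07527) + e^(−2.15054) + e^(−3.22581) = 1.00000 + 0.341206 + 0.116421 + 0.0397236 = 1.49735.
⟨E⟩ = 0.462964 ε, ⟨E²⟩ = 0.777642 ε².
C_V/k_B = (⟨E²⟩ − ⟨E⟩²)/(kT)² = (0.777642 − 0.214336)/0.864900 = 0.6513.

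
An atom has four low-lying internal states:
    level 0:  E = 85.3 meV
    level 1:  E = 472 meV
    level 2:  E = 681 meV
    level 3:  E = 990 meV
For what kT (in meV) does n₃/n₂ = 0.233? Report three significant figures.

n₃/n₂ = exp[−(E₃−E₂)/kT] = 0.233.
⇒ (E₃−E₂)/kT = ln(1/0.233) = ln(4.2918) = 1.4567.
kT = 309 meV / 1.4567 = 212 meV.

212 meV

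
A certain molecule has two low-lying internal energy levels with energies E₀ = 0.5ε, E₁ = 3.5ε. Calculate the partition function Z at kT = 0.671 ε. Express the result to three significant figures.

Z = 0.480

Eᵢ/kT = 0.74516, 5.2161.
Z = Σ e^(−Eᵢ/kT) = e^(−0.74516) + e^(−5.2161) = 0.47466 + 0.0054285 = 0.48009.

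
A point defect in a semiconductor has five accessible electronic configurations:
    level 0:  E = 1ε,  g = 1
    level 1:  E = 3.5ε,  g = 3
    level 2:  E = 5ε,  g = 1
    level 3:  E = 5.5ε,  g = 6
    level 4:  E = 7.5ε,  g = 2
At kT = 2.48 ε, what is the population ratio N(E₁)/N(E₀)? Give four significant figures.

n₁/n₀ = (g₁/g₀) exp[−(E₁−E₀)/kT] = (3/1) × exp(−(2.5ε)/(2.48ε)) = (3/1) × exp(-1.00806) = 1.095.

1.095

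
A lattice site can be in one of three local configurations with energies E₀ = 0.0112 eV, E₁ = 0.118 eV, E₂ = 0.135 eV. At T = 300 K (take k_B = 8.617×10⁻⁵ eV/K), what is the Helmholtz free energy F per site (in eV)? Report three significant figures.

k_BT = 8.617×10⁻⁵ × 300 K = 0.025851 eV.
Eᵢ/kT = 0.43325, 4.5646, 5.2222.
Z = Σ e^(−Eᵢ/kT) = e^(−0.43325) + e^(−4.5646) + e^(−5.2222) = 0.64840 + 0.010414 + 0.0053954 = 0.66421.
F = −kT ln Z = −0.025851 × ln(0.66421) = −0.025851 × -0.40916 = 0.0106 eV.

0.0106 eV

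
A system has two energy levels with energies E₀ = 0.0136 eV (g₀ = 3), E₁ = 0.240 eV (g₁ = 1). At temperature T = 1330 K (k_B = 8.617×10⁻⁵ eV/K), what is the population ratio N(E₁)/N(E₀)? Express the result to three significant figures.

0.0462

k_BT = 8.617×10⁻⁵ × 1330 K = 0.11461 eV.
n₁/n₀ = (g₁/g₀) exp[−(E₁−E₀)/kT] = (1/3) × exp(−(0.2264 eV)/(0.11461 eV)) = (1/3) × exp(-1.9754) = 0.0462.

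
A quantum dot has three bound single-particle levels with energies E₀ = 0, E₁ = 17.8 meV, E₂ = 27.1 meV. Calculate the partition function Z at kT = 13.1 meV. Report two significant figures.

Z = 1.4

Eᵢ/kT = 0, 1.359, 2.069.
Z = Σ e^(−Eᵢ/kT) = e^(−0) + e^(−1.359) + e^(−2.069) = 1.000 + 0.2569 + 0.1263 = 1.383.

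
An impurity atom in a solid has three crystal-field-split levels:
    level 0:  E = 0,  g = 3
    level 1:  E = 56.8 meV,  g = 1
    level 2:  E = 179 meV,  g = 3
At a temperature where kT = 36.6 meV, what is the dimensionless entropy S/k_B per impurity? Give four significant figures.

Eᵢ/kT = 0, 1.55191, 4.89071.
Z = Σ gᵢe^(−Eᵢ/kT) = 3·e^(−0) + 1·e^(−1.55191) + 3·e^(−4.89071) = 3.00000 + 0.211843 + 0.0225483 = 3.23439.
⟨E⟩ = Σ EᵢPᵢ = 4.96812 meV.
S/k_B = ln Z + ⟨E⟩/kT = ln(3.23439) + 4.96812/36.6 = 1.17384 + 0.135741 = 1.310.

1.310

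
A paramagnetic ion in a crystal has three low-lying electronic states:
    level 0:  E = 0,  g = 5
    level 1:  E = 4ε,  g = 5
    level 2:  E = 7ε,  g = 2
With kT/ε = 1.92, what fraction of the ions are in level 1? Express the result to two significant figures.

Eᵢ/kT = 0, 2.083, 3.646.
Z = Σ gᵢe^(−Eᵢ/kT) = 5·e^(−0) + 5·e^(−2.083) + 2·e^(−3.646) = 5.000 + 0.6228 + 0.05219 = 5.675.
P₁ = g₁ e^(−E₁/kT) / Z = 0.6228/5.675 = 0.11.

0.11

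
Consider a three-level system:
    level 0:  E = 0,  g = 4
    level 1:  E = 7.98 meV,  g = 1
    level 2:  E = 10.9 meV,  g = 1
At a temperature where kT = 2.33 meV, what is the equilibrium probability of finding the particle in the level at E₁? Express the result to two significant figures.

0.0081

Eᵢ/kT = 0, 3.425, 4.678.
Z = Σ gᵢe^(−Eᵢ/kT) = 4·e^(−0) + 1·e^(−3.425) + 1·e^(−4.678) = 4.000 + 0.03255 + 0.009298 = 4.042.
P₁ = g₁ e^(−E₁/kT) / Z = 0.03255/4.042 = 0.0081.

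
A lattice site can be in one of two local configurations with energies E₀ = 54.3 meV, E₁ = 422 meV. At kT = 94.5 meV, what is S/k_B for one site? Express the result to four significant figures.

Eᵢ/kT = 0.574603, 4.46561.
Z = Σ e^(−Eᵢ/kT) = e^(−0.574603) + e^(−4.46561) = 0.562928 + 0.0114977 = 0.574426.
⟨E⟩ = Σ EᵢPᵢ = 61.6598 meV.
S/k_B = ln Z + ⟨E⟩/kT = ln(0.574426) + 61.6598/94.5 = -0.554384 + 0.652485 = 0.09810.

0.09810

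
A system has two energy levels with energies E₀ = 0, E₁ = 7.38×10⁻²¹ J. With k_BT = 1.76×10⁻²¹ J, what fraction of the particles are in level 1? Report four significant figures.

0.01487

Eᵢ/kT = 0, 4.19318.
Z = Σ e^(−Eᵢ/kT) = e^(−0) + e^(−4.19318) = 1.00000 + 0.0150982 = 1.01510.
P₁ = e^(−E₁/kT) / Z = 0.0150982/1.01510 = 0.01487.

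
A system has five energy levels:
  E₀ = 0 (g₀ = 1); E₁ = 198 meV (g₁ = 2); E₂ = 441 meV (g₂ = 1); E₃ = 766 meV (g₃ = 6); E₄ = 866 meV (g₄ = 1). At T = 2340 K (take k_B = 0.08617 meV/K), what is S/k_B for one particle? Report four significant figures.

k_BT = 0.08617 × 2340 K = 201.638 meV.
Eᵢ/kT = 0, 0.981958, 2.18709, 3.79889, 4.29483.
Z = Σ gᵢe^(−Eᵢ/kT) = 1·e^(−0) + 2·e^(−0.981958) + 1·e^(−2.18709) + 6·e^(−3.79889) + 1·e^(−4.29483) = 1.00000 + 0.749154 + 0.112243 + 0.134374 + 0.0136389 = 2.00941.
⟨E⟩ = Σ EᵢPᵢ = 155.555 meV.
S/k_B = ln Z + ⟨E⟩/kT = ln(2.00941) + 155.555/201.638 = 0.697841 + 0.771457 = 1.469.

1.469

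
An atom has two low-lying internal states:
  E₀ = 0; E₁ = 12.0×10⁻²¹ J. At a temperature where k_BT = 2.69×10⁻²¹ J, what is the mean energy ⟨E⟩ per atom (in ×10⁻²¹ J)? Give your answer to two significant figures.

0.14 ×10⁻²¹ J

Eᵢ/kT = 0, 4.461.
Z = Σ e^(−Eᵢ/kT) = e^(−0) + e^(−4.461) = 1.000 + 0.01155 = 1.012.
⟨E⟩ = Σ Eᵢ e^(−Eᵢ/kT) / Z = (0·1.000 + 12.0·0.01155) / 1.012 = 0.14 ×10⁻²¹ J.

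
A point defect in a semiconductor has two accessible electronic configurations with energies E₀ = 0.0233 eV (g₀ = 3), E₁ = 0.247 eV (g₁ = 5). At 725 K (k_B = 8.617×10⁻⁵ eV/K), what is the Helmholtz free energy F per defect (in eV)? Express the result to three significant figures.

k_BT = 8.617×10⁻⁵ × 725 K = 0.062473 eV.
Eᵢ/kT = 0.37296, 3.9537.
Z = Σ gᵢe^(−Eᵢ/kT) = 3·e^(−0.37296) + 5·e^(−3.9537) = 2.0661 + 0.095918 = 2.1620.
F = −kT ln Z = −0.062473 × ln(2.1620) = −0.062473 × 0.77103 = -0.0482 eV.

-0.0482 eV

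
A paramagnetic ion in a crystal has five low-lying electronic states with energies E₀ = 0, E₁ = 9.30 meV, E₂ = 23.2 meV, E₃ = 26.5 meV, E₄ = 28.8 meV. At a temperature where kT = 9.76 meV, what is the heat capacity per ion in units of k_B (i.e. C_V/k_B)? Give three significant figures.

0.805

Eᵢ/kT = 0, 0.95287, 2.3770, 2.7152, 2.9508.
Z = Σ e^(−Eᵢ/kT) = e^(−0) + e^(−0.95287) + e^(−2.3770) + e^(−2.7152) + e^(−2.9508) = 1.0000 + 0.38563 + 0.092829 + 0.066192 + 0.052298 = 1.5969.
⟨E⟩ = 5.6361 meV, ⟨E²⟩ = 108.45 meV².
C_V/k_B = (⟨E²⟩ − ⟨E⟩²)/(kT)² = (108.45 − 31.766)/95.258 = 0.805.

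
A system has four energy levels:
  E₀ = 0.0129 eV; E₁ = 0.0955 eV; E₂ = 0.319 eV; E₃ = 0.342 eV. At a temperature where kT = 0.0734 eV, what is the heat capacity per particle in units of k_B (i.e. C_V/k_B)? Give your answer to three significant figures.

Eᵢ/kT = 0.17575, 1.3011, 4.3460, 4.6594.
Z = Σ e^(−Eᵢ/kT) = e^(−0.17575) + e^(−1.3011) + e^(−4.3460) + e^(−4.6594) = 0.83883 + 0.27223 + 0.012959 + 0.0094721 = 1.1335.
⟨E⟩ = 0.038987 eV, ⟨E²⟩ = 0.0044544 eV².
C_V/k_B = (⟨E²⟩ − ⟨E⟩²)/(kT)² = (0.0044544 − 0.0015200)/0.0053876 = 0.545.

0.545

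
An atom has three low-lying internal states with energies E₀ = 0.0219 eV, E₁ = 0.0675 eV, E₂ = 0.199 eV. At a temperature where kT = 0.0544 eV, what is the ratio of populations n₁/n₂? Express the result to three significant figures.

11.2

n₁/n₂ = exp[−(E₁−E₂)/kT] = exp(−(-0.1315 eV)/(0.0544 eV)) = exp(2.4173) = 11.2.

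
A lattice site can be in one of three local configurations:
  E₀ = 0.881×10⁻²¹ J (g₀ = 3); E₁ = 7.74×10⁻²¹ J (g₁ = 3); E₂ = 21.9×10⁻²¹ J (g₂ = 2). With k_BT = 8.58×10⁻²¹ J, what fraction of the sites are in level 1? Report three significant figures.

Eᵢ/kT = 0.10268, 0.90210, 2.5524.
Z = Σ gᵢe^(−Eᵢ/kT) = 3·e^(−0.10268) + 3·e^(−0.90210) + 2·e^(−2.5524) = 2.7072 + 1.2172 + 0.15579 = 4.0802.
P₁ = g₁ e^(−E₁/kT) / Z = 1.2172/4.0802 = 0.298.

0.298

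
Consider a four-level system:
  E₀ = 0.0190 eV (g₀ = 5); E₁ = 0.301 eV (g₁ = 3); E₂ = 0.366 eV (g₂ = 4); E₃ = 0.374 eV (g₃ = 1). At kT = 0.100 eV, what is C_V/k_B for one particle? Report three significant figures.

0.578

Eᵢ/kT = 0.19000, 3.0100, 3.6600, 3.7400.
Z = Σ gᵢe^(−Eᵢ/kT) = 5·e^(−0.19000) + 3·e^(−3.0100) + 4·e^(−3.6600) + 1·e^(−3.7400) = 4.1348 + 0.14788 + 0.10293 + 0.023754 = 4.4094.
⟨E⟩ = 0.038470 eV, ⟨E²⟩ = 0.0072576 eV².
C_V/k_B = (⟨E²⟩ − ⟨E⟩²)/(kT)² = (0.0072576 − 0.0014799)/0.010000 = 0.578.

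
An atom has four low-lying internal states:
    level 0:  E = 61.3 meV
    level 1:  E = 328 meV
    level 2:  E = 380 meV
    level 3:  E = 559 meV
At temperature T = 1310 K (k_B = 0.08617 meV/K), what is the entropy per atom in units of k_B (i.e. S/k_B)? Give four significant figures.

k_BT = 0.08617 × 1310 K = 112.883 meV.
Eᵢ/kT = 0.543040, 2.90566, 3.36632, 4.95203.
Z = Σ e^(−Eᵢ/kT) = e^(−0.543040) + e^(−2.90566) + e^(−3.36632) + e^(−4.95203) = 0.580979 + 0.0547127 + 0.0345164 + 0.00706904 = 0.677277.
⟨E⟩ = Σ EᵢPᵢ = 104.282 meV.
S/k_B = ln Z + ⟨E⟩/kT = ln(0.677277) + 104.282/112.883 = -0.389675 + 0.923806 = 0.5341.

0.5341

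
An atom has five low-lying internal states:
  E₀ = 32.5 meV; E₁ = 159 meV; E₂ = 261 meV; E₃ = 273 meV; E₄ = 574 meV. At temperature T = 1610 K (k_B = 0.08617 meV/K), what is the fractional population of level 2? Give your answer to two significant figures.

k_BT = 0.08617 × 1610 K = 138.7 meV.
Eᵢ/kT = 0.2343, 1.146, 1.882, 1.968, 4.138.
Z = Σ e^(−Eᵢ/kT) = e^(−0.2343) + e^(−1.146) + e^(−1.882) + e^(−1.968) + e^(−4.138) = 0.7911 + 0.3179 + 0.1523 + 0.1397 + 0.01595 = 1.417.
P₂ = e^(−E₂/kT) / Z = 0.1523/1.417 = 0.11.

0.11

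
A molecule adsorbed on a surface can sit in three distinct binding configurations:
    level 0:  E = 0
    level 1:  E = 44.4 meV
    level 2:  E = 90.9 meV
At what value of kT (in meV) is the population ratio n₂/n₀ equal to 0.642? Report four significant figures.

n₂/n₀ = exp[−(E₂−E₀)/kT] = 0.642.
⇒ (E₂−E₀)/kT = ln(1/0.642) = ln(1.55763) = 0.443165.
kT = 90.9 meV / 0.443165 = 205.1 meV.

205.1 meV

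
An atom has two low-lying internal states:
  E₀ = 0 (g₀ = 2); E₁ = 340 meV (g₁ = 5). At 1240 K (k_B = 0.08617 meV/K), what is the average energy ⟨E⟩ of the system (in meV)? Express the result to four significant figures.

31.96 meV

k_BT = 0.08617 × 1240 K = 106.851 meV.
Eᵢ/kT = 0, 3.18200.
Z = Σ gᵢe^(−Eᵢ/kT) = 2·e^(−0) + 5·e^(−3.18200) = 2.00000 + 0.207513 = 2.20751.
⟨E⟩ = Σ Eᵢ gᵢe^(−Eᵢ/kT) / Z = (0·2.00000 + 340·0.207513) / 2.20751 = 31.96 meV.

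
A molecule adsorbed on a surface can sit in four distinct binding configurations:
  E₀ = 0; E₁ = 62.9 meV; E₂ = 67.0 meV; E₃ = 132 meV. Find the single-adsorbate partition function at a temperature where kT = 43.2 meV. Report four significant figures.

Eᵢ/kT = 0, 1.45602, 1.55093, 3.05556.
Z = Σ e^(−Eᵢ/kT) = e^(−0) + e^(−1.45602) + e^(−1.55093) + e^(−3.05556) = 1.00000 + 0.233162 + 0.212051 + 0.0470963 = 1.49231.

Z = 1.492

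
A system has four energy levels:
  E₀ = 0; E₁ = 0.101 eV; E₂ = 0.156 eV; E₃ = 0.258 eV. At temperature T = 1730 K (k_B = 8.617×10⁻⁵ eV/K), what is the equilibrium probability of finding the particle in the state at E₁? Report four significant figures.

k_BT = 8.617×10⁻⁵ × 1730 K = 0.149074 eV.
Eᵢ/kT = 0, 0.677516, 1.04646, 1.73068.
Z = Σ e^(−Eᵢ/kT) = e^(−0) + e^(−0.677516) + e^(−1.04646) + e^(−1.73068) = 1.00000 + 0.507877 + 0.351179 + 0.177164 = 2.03622.
P₁ = e^(−E₁/kT) / Z = 0.507877/2.03622 = 0.2494.

0.2494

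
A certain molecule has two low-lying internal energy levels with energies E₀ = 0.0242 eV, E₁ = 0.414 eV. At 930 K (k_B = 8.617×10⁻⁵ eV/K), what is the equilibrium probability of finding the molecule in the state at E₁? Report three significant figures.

0.00766

k_BT = 8.617×10⁻⁵ × 930 K = 0.080138 eV.
Eᵢ/kT = 0.30198, 5.1661.
Z = Σ e^(−Eᵢ/kT) = e^(−0.30198) + e^(−5.1661) = 0.73935 + 0.0057068 = 0.74506.
P₁ = e^(−E₁/kT) / Z = 0.0057068/0.74506 = 0.00766.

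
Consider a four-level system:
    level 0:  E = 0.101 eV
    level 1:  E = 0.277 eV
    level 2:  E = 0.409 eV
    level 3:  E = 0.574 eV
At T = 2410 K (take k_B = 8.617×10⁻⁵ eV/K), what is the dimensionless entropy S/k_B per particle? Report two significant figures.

k_BT = 8.617×10⁻⁵ × 2410 K = 0.2077 eV.
Eᵢ/kT = 0.4863, 1.334, 1.969, 2.764.
Z = Σ e^(−Eᵢ/kT) = e^(−0.4863) + e^(−1.334) + e^(−1.969) + e^(−2.764) = 0.6149 + 0.2634 + 0.1396 + 0.06304 = 1.081.
⟨E⟩ = Σ EᵢPᵢ = 0.2112 eV.
S/k_B = ln Z + ⟨E⟩/kT = ln(1.081) + 0.2112/0.2077 = 0.07789 + 1.017 = 1.1.

1.1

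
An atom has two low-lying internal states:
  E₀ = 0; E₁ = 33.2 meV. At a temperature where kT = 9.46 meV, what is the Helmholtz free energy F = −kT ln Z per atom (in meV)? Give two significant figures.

-0.28 meV

Eᵢ/kT = 0, 3.510.
Z = Σ e^(−Eᵢ/kT) = e^(−0) + e^(−3.510) = 1.000 + 0.02990 = 1.030.
F = −kT ln Z = −9.46 × ln(1.030) = −9.46 × 0.02956 = -0.28 meV.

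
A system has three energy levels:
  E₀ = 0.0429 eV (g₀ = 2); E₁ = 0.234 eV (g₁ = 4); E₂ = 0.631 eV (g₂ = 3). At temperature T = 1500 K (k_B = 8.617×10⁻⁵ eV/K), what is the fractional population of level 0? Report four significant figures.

k_BT = 8.617×10⁻⁵ × 1500 K = 0.129255 eV.
Eᵢ/kT = 0.331902, 1.81037, 4.88182.
Z = Σ gᵢe^(−Eᵢ/kT) = 2·e^(−0.331902) + 4·e^(−1.81037) + 3·e^(−4.88182) = 1.43512 + 0.654374 + 0.0227496 = 2.11224.
P₀ = g₀ e^(−E₀/kT) / Z = 1.43512/2.11224 = 0.6794.

0.6794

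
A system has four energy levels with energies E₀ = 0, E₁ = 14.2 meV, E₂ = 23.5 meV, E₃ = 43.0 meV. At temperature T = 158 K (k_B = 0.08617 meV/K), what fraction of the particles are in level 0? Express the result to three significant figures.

0.636

k_BT = 0.08617 × 158 K = 13.615 meV.
Eᵢ/kT = 0, 1.0430, 1.7260, 3.1583.
Z = Σ e^(−Eᵢ/kT) = e^(−0) + e^(−1.0430) + e^(−1.7260) + e^(−3.1583) = 1.0000 + 0.35240 + 0.17799 + 0.042498 = 1.5729.
P₀ = e^(−E₀/kT) / Z = 1.0000/1.5729 = 0.636.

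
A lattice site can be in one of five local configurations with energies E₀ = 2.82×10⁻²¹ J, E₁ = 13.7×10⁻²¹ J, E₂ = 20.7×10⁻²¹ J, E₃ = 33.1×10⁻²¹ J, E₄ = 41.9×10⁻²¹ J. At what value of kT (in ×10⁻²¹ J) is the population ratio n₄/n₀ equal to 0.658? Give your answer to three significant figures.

93.4 ×10⁻²¹ J

n₄/n₀ = exp[−(E₄−E₀)/kT] = 0.658.
⇒ (E₄−E₀)/kT = ln(1/0.658) = ln(1.5198) = 0.41858.
kT = 39.08 ×10⁻²¹ J / 0.41858 = 93.4 ×10⁻²¹ J.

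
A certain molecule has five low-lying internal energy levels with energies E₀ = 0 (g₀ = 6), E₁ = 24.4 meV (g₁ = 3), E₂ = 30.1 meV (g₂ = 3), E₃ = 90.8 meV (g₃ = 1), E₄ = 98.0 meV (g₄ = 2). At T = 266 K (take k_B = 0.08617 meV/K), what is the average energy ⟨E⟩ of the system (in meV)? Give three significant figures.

k_BT = 0.08617 × 266 K = 22.921 meV.
Eᵢ/kT = 0, 1.0645, 1.3132, 3.9614, 4.2756.
Z = Σ gᵢe^(−Eᵢ/kT) = 6·e^(−0) + 3·e^(−1.0645) + 3·e^(−1.3132) + 1·e^(−3.9614) + 2·e^(−4.2756) = 6.0000 + 1.0347 + 0.80687 + 0.019036 + 0.027807 = 7.8884.
⟨E⟩ = Σ Eᵢ gᵢe^(−Eᵢ/kT) / Z = (0·6.0000 + 24.4·1.0347 + 30.1·0.80687 + 90.8·0.019036 + 98.0·0.027807) / 7.8884 = 6.84 meV.

6.84 meV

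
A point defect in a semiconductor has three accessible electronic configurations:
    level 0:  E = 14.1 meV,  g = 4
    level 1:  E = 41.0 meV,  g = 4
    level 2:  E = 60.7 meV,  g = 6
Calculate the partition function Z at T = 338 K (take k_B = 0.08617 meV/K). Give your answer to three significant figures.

Z = 4.19

k_BT = 0.08617 × 338 K = 29.125 meV.
Eᵢ/kT = 0.48412, 1.4077, 2.0841.
Z = Σ gᵢe^(−Eᵢ/kT) = 4·e^(−0.48412) + 4·e^(−1.4077) + 6·e^(−2.0841) = 2.4650 + 0.97882 + 0.74651 = 4.1903.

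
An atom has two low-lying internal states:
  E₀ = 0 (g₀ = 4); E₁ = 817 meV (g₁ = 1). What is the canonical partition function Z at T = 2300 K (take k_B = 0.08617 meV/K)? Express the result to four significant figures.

Z = 4.016

k_BT = 0.08617 × 2300 K = 198.191 meV.
Eᵢ/kT = 0, 4.12229.
Z = Σ gᵢe^(−Eᵢ/kT) = 4·e^(−0) + 1·e^(−4.12229) = 4.00000 + 0.0162074 = 4.01621.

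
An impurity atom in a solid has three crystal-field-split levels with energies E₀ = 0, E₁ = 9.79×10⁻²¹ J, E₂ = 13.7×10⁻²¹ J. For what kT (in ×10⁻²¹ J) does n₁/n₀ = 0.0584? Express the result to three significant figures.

n₁/n₀ = exp[−(E₁−E₀)/kT] = 0.0584.
⇒ (E₁−E₀)/kT = ln(1/0.0584) = ln(17.123) = 2.8404.
kT = 9.79 ×10⁻²¹ J / 2.8404 = 3.45 ×10⁻²¹ J.

3.45 ×10⁻²¹ J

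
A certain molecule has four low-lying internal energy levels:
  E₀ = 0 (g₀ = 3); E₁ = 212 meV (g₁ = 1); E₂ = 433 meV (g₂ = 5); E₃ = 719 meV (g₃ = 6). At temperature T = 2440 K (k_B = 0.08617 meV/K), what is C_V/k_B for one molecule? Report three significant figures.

0.965

k_BT = 0.08617 × 2440 K = 210.25 meV.
Eᵢ/kT = 0, 1.0083, 2.0595, 3.4197.
Z = Σ gᵢe^(−Eᵢ/kT) = 3·e^(−0) + 1·e^(−1.0083) + 5·e^(−2.0595) + 6·e^(−3.4197) = 3.0000 + 0.36484 + 0.63759 + 0.19633 = 4.1988.
⟨E⟩ = 117.79 meV, ⟨E²⟩ = 56548 meV².
C_V/k_B = (⟨E²⟩ − ⟨E⟩²)/(kT)² = (56548 − 13874)/44205 = 0.965.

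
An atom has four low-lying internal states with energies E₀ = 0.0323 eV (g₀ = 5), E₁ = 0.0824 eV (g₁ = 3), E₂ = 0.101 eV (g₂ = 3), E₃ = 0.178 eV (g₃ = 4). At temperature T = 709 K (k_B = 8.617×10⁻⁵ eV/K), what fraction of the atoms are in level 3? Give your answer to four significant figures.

0.04807

k_BT = 8.617×10⁻⁵ × 709 K = 0.0610945 eV.
Eᵢ/kT = 0.528689, 1.34873, 1.65318, 2.91352.
Z = Σ gᵢe^(−Eᵢ/kT) = 5·e^(−0.528689) + 3·e^(−1.34873) + 3·e^(−1.65318) + 4·e^(−2.91352) = 2.94689 + 0.778709 + 0.574320 + 0.217137 = 4.51706.
P₃ = g₃ e^(−E₃/kT) / Z = 0.217137/4.51706 = 0.04807.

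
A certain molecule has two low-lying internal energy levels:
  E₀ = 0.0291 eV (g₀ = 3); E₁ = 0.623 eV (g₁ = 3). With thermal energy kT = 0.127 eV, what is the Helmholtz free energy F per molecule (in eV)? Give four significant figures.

Eᵢ/kT = 0.229134, 4.90551.
Z = Σ gᵢe^(−Eᵢ/kT) = 3·e^(−0.229134) + 3·e^(−4.90551) = 2.38567 + 0.0222170 = 2.40789.
F = −kT ln Z = −0.127 × ln(2.40789) = −0.127 × 0.878751 = -0.1116 eV.

-0.1116 eV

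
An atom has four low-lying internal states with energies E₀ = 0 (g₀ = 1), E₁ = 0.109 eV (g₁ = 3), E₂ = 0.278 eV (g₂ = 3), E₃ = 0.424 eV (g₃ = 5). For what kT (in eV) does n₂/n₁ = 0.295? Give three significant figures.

0.138 eV

n₂/n₁ = (g₂/g₁) exp[−(E₂−E₁)/kT] = 0.295.
⇒ (E₂−E₁)/kT = ln((3/3)/0.295) = ln(3.3898) = 1.2208.
kT = 0.169 eV / 1.2208 = 0.138 eV.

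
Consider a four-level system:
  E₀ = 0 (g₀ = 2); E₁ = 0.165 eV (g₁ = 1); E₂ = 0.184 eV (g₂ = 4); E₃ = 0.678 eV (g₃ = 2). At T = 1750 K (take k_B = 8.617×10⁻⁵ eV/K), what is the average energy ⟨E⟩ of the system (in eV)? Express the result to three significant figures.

k_BT = 8.617×10⁻⁵ × 1750 K = 0.15080 eV.
Eᵢ/kT = 0, 1.0942, 1.2202, 4.4960.
Z = Σ gᵢe^(−Eᵢ/kT) = 2·e^(−0) + 1·e^(−1.0942) + 4·e^(−1.2202) + 2·e^(−4.4960) = 2.0000 + 0.33481 + 1.1807 + 0.022307 = 3.5378.
⟨E⟩ = Σ Eᵢ gᵢe^(−Eᵢ/kT) / Z = (0·2.0000 + 0.165·0.33481 + 0.184·1.1807 + 0.678·0.022307) / 3.5378 = 0.0813 eV.

0.0813 eV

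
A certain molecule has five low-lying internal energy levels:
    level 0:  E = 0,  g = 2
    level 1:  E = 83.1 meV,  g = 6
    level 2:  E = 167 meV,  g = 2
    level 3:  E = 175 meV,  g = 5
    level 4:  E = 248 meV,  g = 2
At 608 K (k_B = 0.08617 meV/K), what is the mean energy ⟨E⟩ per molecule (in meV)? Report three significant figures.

k_BT = 0.08617 × 608 K = 52.391 meV.
Eᵢ/kT = 0, 1.5862, 3.1876, 3.3403, 4.7336.
Z = Σ gᵢe^(−Eᵢ/kT) = 2·e^(−0) + 6·e^(−1.5862) + 2·e^(−3.1876) + 5·e^(−3.3403) + 2·e^(−4.7336) = 2.0000 + 1.2282 + 0.082542 + 0.17713 + 0.017590 = 3.5055.
⟨E⟩ = Σ Eᵢ gᵢe^(−Eᵢ/kT) / Z = (0·2.0000 + 83.1·1.2282 + 167·0.082542 + 175·0.17713 + 248·0.017590) / 3.5055 = 43.1 meV.

43.1 meV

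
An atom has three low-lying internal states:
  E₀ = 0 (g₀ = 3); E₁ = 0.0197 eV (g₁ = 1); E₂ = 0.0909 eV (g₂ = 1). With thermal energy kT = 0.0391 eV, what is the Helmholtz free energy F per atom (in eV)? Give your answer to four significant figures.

-0.05118 eV

Eᵢ/kT = 0, 0.503836, 2.32481.
Z = Σ gᵢe^(−Eᵢ/kT) = 3·e^(−0) + 1·e^(−0.503836) + 1·e^(−2.32481) = 3.00000 + 0.604208 + 0.0978020 = 3.70201.
F = −kT ln Z = −0.0391 × ln(3.70201) = −0.0391 × 1.30888 = -0.05118 eV.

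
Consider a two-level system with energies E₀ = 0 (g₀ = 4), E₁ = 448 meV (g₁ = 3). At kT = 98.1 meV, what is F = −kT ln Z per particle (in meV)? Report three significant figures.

Eᵢ/kT = 0, 4.5668.
Z = Σ gᵢe^(−Eᵢ/kT) = 4·e^(−0) + 3·e^(−4.5668) = 4.0000 + 0.031173 = 4.0312.
F = −kT ln Z = −98.1 × ln(4.0312) = −98.1 × 1.3941 = -137 meV.

-137 meV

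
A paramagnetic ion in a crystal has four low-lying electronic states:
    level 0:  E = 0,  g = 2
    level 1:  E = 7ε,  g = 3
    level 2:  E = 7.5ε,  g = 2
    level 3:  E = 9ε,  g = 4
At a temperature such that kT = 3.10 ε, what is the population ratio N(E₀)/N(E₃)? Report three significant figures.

n₀/n₃ = (g₀/g₃) exp[−(E₀−E₃)/kT] = (2/4) × exp(−(-9ε)/(3.10ε)) = (2/4) × exp(2.9032) = 9.12.

9.12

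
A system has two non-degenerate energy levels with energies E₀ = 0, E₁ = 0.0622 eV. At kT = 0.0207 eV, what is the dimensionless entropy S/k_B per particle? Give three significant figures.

0.190

Eᵢ/kT = 0, 3.0048.
Z = Σ e^(−Eᵢ/kT) = e^(−0) + e^(−3.0048) = 1.0000 + 0.049549 = 1.0495.
⟨E⟩ = Σ EᵢPᵢ = 0.0029366 eV.
S/k_B = ln Z + ⟨E⟩/kT = ln(1.0495) + 0.0029366/0.0207 = 0.048314 + 0.14186 = 0.190.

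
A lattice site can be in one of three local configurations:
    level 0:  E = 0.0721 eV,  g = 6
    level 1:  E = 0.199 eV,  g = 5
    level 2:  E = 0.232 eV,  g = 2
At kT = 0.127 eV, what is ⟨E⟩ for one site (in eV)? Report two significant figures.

Eᵢ/kT = 0.5677, 1.567, 1.827.
Z = Σ gᵢe^(−Eᵢ/kT) = 6·e^(−0.5677) + 5·e^(−1.567) + 2·e^(−1.827) = 3.401 + 1.043 + 0.3218 = 4.766.
⟨E⟩ = Σ Eᵢ gᵢe^(−Eᵢ/kT) / Z = (0.0721·3.401 + 0.199·1.043 + 0.232·0.3218) / 4.766 = 0.11 eV.

0.11 eV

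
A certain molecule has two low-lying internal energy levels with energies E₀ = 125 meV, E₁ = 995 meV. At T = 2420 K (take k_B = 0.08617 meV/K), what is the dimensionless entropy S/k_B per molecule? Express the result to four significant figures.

k_BT = 0.08617 × 2420 K = 208.531 meV.
Eᵢ/kT = 0.599431, 4.77147.
Z = Σ e^(−Eᵢ/kT) = e^(−0.599431) + e^(−4.77147) = 0.549124 + 0.00846792 = 0.557592.
⟨E⟩ = Σ EᵢPᵢ = 138.212 meV.
S/k_B = ln Z + ⟨E⟩/kT = ln(0.557592) + 138.212/208.531 = -0.584128 + 0.662789 = 0.07866.

0.07866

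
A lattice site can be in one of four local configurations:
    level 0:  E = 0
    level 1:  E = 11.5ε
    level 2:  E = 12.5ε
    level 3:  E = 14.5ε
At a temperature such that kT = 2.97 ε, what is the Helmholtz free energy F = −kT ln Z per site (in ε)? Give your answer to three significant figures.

-0.126 ε

Eᵢ/kT = 0, 3.8721, 4.2088, 4.8822.
Z = Σ e^(−Eᵢ/kT) = e^(−0) + e^(−3.8721) + e^(−4.2088) + e^(−4.8822) = 1.0000 + 0.020815 + 0.014864 + 0.0075803 = 1.0433.
F = −kT ln Z = −2.97 × ln(1.0433) = −2.97 × 0.042389 = -0.126 ε.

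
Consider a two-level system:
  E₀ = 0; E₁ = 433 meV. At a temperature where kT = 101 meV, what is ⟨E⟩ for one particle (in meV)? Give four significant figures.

5.871 meV

Eᵢ/kT = 0, 4.28713.
Z = Σ e^(−Eᵢ/kT) = e^(−0) + e^(−4.28713) = 1.00000 + 0.0137443 = 1.01374.
⟨E⟩ = Σ Eᵢ e^(−Eᵢ/kT) / Z = (0·1.00000 + 433·0.0137443) / 1.01374 = 5.871 meV.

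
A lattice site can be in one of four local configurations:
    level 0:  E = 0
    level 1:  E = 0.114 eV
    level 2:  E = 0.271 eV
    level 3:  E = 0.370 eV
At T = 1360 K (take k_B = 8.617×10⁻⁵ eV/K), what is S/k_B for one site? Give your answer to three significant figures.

k_BT = 8.617×10⁻⁵ × 1360 K = 0.11719 eV.
Eᵢ/kT = 0, 0.97278, 2.3125, 3.1573.
Z = Σ e^(−Eᵢ/kT) = e^(−0) + e^(−0.97278) + e^(−2.3125) + e^(−3.1573) = 1.0000 + 0.37803 + 0.099013 + 0.042540 = 1.5196.
⟨E⟩ = Σ EᵢPᵢ = 0.056375 eV.
S/k_B = ln Z + ⟨E⟩/kT = ln(1.5196) + 0.056375/0.11719 = 0.41845 + 0.48106 = 0.900.

0.900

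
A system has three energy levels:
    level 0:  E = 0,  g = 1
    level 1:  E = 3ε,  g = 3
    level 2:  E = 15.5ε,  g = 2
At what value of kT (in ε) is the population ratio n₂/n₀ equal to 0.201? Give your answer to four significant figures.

n₂/n₀ = (g₂/g₀) exp[−(E₂−E₀)/kT] = 0.201.
⇒ (E₂−E₀)/kT = ln((2/1)/0.201) = ln(9.95025) = 2.29760.
kT = 15.5ε / 2.29760 = 6.746 ε.

6.746 ε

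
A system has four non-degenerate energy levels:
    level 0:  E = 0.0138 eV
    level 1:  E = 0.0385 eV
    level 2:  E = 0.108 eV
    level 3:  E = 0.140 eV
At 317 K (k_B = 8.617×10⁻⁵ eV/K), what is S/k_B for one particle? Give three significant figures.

0.729

k_BT = 8.617×10⁻⁵ × 317 K = 0.027316 eV.
Eᵢ/kT = 0.50520, 1.4094, 3.9537, 5.1252.
Z = Σ e^(−Eᵢ/kT) = e^(−0.50520) + e^(−1.4094) + e^(−3.9537) + e^(−5.1252) = 0.60338 + 0.24429 + 0.019184 + 0.0059450 = 0.87280.
⟨E⟩ = Σ EᵢPᵢ = 0.023643 eV.
S/k_B = ln Z + ⟨E⟩/kT = ln(0.87280) + 0.023643/0.027316 = -0.13605 + 0.86554 = 0.729.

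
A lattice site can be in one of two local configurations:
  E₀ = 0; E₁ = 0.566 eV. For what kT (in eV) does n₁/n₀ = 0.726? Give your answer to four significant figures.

1.768 eV

n₁/n₀ = exp[−(E₁−E₀)/kT] = 0.726.
⇒ (E₁−E₀)/kT = ln(1/0.726) = ln(1.37741) = 0.320205.
kT = 0.566 eV / 0.320205 = 1.768 eV.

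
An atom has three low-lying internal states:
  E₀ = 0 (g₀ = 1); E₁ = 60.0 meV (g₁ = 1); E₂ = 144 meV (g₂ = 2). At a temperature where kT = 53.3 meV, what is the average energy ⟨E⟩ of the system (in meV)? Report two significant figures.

Eᵢ/kT = 0, 1.126, 2.702.
Z = Σ gᵢe^(−Eᵢ/kT) = 1·e^(−0) + 1·e^(−1.126) + 2·e^(−2.702) = 1.000 + 0.3243 + 0.1341 = 1.458.
⟨E⟩ = Σ Eᵢ gᵢe^(−Eᵢ/kT) / Z = (0·1.000 + 60.0·0.3243 + 144·0.1341) / 1.458 = 27 meV.

27 meV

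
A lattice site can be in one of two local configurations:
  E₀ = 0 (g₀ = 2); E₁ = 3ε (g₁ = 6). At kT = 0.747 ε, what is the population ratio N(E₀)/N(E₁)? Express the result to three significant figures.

n₀/n₁ = (g₀/g₁) exp[−(E₀−E₁)/kT] = (2/6) × exp(−(-3ε)/(0.747ε)) = (2/6) × exp(4.0161) = 18.5.

18.5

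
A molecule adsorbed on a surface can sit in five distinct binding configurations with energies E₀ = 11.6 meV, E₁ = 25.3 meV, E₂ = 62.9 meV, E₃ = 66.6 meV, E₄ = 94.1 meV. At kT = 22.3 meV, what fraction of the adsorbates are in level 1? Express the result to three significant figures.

Eᵢ/kT = 0.52018, 1.1345, 2.8206, 2.9865, 4.2197.
Z = Σ e^(−Eᵢ/kT) = e^(−0.52018) + e^(−1.1345) + e^(−2.8206) + e^(−2.9865) + e^(−4.2197) = 0.59441 + 0.32158 + 0.059570 + 0.050464 + 0.014703 = 1.0407.
P₁ = e^(−E₁/kT) / Z = 0.32158/1.0407 = 0.309.

0.309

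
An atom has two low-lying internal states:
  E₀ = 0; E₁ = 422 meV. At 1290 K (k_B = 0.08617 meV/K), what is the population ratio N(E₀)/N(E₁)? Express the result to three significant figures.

44.5

k_BT = 0.08617 × 1290 K = 111.16 meV.
n₀/n₁ = exp[−(E₀−E₁)/kT] = exp(−(-422 meV)/(111.16 meV)) = exp(3.7963) = 44.5.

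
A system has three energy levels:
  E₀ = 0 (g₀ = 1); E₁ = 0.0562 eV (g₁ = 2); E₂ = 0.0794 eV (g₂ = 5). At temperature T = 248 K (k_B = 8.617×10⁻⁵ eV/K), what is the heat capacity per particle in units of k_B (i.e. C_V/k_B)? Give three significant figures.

1.68

k_BT = 8.617×10⁻⁵ × 248 K = 0.021370 eV.
Eᵢ/kT = 0, 2.6299, 3.7155.
Z = Σ gᵢe^(−Eᵢ/kT) = 1·e^(−0) + 2·e^(−2.6299) + 5·e^(−3.7155) = 1.0000 + 0.14417 + 0.12172 = 1.2659.
⟨E⟩ = 0.014035 eV, ⟨E²⟩ = 0.00096589 eV².
C_V/k_B = (⟨E²⟩ − ⟨E⟩²)/(kT)² = (0.00096589 − 0.00019698)/0.00045668 = 1.68.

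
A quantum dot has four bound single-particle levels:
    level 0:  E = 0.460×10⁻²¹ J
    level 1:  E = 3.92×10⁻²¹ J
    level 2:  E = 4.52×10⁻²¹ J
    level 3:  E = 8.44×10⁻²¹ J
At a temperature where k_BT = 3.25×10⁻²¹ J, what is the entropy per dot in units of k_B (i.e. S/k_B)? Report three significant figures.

1.09

Eᵢ/kT = 0.14154, 1.2062, 1.3908, 2.5969.
Z = Σ e^(−Eᵢ/kT) = e^(−0.14154) + e^(−1.2062) + e^(−1.3908) + e^(−2.5969) = 0.86802 + 0.29933 + 0.24888 + 0.074504 = 1.4907.
⟨E⟩ = Σ EᵢPᵢ = 2.2314 ×10⁻²¹ J.
S/k_B = ln Z + ⟨E⟩/kT = ln(1.4907) + 2.2314/3.25 = 0.39925 + 0.68658 = 1.09.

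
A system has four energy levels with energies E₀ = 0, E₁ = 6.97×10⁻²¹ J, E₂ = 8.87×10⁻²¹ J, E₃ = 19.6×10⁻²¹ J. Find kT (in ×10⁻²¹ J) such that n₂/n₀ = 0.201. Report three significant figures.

n₂/n₀ = exp[−(E₂−E₀)/kT] = 0.201.
⇒ (E₂−E₀)/kT = ln(1/0.201) = ln(4.9751) = 1.6044.
kT = 8.87 ×10⁻²¹ J / 1.6044 = 5.53 ×10⁻²¹ J.

5.53 ×10⁻²¹ J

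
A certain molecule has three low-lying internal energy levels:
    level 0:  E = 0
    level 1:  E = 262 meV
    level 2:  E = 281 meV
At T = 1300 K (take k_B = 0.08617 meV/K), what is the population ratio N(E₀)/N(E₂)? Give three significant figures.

12.3

k_BT = 0.08617 × 1300 K = 112.02 meV.
n₀/n₂ = exp[−(E₀−E₂)/kT] = exp(−(-281 meV)/(112.02 meV)) = exp(2.5085) = 12.3.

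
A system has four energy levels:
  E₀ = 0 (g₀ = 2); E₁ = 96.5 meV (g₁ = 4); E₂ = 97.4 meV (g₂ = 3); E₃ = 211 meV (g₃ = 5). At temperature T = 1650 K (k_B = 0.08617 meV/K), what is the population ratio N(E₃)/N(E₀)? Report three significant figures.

0.567

k_BT = 0.08617 × 1650 K = 142.18 meV.
n₃/n₀ = (g₃/g₀) exp[−(E₃−E₀)/kT] = (5/2) × exp(−(211 meV)/(142.18 meV)) = (5/2) × exp(-1.4840) = 0.567.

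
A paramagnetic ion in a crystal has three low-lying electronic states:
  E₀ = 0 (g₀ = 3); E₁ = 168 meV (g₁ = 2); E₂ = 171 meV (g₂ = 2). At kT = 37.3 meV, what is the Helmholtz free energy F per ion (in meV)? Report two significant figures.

Eᵢ/kT = 0, 4.504, 4.584.
Z = Σ gᵢe^(−Eᵢ/kT) = 3·e^(−0) + 2·e^(−4.504) + 2·e^(−4.584) = 3.000 + 0.02213 + 0.02043 = 3.043.
F = −kT ln Z = −37.3 × ln(3.043) = −37.3 × 1.113 = -42 meV.

-42 meV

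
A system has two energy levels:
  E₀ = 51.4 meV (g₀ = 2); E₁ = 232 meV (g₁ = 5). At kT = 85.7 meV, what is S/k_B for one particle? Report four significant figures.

Eᵢ/kT = 0.599767, 2.70712.
Z = Σ gᵢe^(−Eᵢ/kT) = 2·e^(−0.599767) + 5·e^(−2.70712) = 1.09788 + 0.333644 = 1.43152.
⟨E⟩ = Σ EᵢPᵢ = 93.4925 meV.
S/k_B = ln Z + ⟨E⟩/kT = ln(1.43152) + 93.4925/85.7 = 0.358737 + 1.09093 = 1.450.

1.450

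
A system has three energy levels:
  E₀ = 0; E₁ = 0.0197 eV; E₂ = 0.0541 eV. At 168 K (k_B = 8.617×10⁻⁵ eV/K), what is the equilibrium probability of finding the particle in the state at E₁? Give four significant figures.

k_BT = 8.617×10⁻⁵ × 168 K = 0.0144766 eV.
Eᵢ/kT = 0, 1.36082, 3.73707.
Z = Σ e^(−Eᵢ/kT) = e^(−0) + e^(−1.36082) + e^(−3.73707) = 1.00000 + 0.256450 + 0.0238238 = 1.28027.
P₁ = e^(−E₁/kT) / Z = 0.256450/1.28027 = 0.2003.

0.2003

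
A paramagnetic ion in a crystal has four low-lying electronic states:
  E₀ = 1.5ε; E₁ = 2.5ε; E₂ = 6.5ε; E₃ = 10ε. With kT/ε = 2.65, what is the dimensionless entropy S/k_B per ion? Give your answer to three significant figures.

Eᵢ/kT = 0.56604, 0.94340, 2.4528, 3.7736.
Z = Σ e^(−Eᵢ/kT) = e^(−0.56604) + e^(−0.94340) + e^(−2.4528) + e^(−3.7736) = 0.56777 + 0.38930 + 0.086052 + 0.022969 = 1.0661.
⟨E⟩ = Σ EᵢPᵢ = 2.4519 ε.
S/k_B = ln Z + ⟨E⟩/kT = ln(1.0661) + 2.4519/2.65 = 0.064007 + 0.92525 = 0.989.

0.989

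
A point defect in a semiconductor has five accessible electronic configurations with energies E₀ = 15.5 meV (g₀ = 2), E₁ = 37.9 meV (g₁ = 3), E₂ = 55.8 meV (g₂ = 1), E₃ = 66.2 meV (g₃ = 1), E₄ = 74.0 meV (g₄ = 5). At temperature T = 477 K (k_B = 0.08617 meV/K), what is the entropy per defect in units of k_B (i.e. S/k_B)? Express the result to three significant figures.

k_BT = 0.08617 × 477 K = 41.103 meV.
Eᵢ/kT = 0.37710, 0.92207, 1.3576, 1.6106, 1.8004.
Z = Σ gᵢe^(−Eᵢ/kT) = 2·e^(−0.37710) + 3·e^(−0.92207) + 1·e^(−1.3576) + 1·e^(−1.6106) + 5·e^(−1.8004) = 1.3717 + 1.1931 + 0.25728 + 0.19977 + 0.82616 = 3.8480.
⟨E⟩ = Σ EᵢPᵢ = 40.332 meV.
S/k_B = ln Z + ⟨E⟩/kT = ln(3.8480) + 40.332/41.103 = 1.3476 + 0.98124 = 2.33.

2.33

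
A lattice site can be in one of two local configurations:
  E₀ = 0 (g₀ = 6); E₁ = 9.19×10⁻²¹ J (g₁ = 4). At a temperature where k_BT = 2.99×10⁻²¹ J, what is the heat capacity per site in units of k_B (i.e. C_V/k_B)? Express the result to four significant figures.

0.2741

Eᵢ/kT = 0, 3.07358.
Z = Σ gᵢe^(−Eᵢ/kT) = 6·e^(−0) + 4·e^(−3.07358) = 6.00000 + 0.185021 = 6.18502.
⟨E⟩ = 0.274913, ⟨E²⟩ = 2.52645.
C_V/k_B = (⟨E²⟩ − ⟨E⟩²)/(kT)² = (2.52645 − 0.0755772)/8.94010 = 0.2741.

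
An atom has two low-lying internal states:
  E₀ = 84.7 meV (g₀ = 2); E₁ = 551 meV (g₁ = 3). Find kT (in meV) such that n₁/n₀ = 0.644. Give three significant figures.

n₁/n₀ = (g₁/g₀) exp[−(E₁−E₀)/kT] = 0.644.
⇒ (E₁−E₀)/kT = ln((3/2)/0.644) = ln(2.3292) = 0.84552.
kT = 466.3 meV / 0.84552 = 551 meV.

551 meV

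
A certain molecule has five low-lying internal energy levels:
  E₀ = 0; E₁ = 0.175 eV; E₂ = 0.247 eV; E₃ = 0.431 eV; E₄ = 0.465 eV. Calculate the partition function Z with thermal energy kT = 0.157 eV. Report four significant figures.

Z = 1.651

Eᵢ/kT = 0, 1.11465, 1.57325, 2.74522, 2.96178.
Z = Σ e^(−Eᵢ/kT) = e^(−0) + e^(−1.11465) + e^(−1.57325) + e^(−2.74522) + e^(−2.96178) = 1.00000 + 0.328030 + 0.207370 + 0.0642342 + 0.0517268 = 1.65136.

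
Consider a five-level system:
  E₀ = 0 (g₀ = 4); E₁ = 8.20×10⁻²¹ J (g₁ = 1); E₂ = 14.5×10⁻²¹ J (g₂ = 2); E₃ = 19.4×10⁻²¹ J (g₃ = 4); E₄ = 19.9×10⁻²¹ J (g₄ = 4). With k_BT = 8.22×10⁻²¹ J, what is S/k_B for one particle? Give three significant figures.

Eᵢ/kT = 0, 0.99757, 1.7640, 2.3601, 2.4209.
Z = Σ gᵢe^(−Eᵢ/kT) = 4·e^(−0) + 1·e^(−0.99757) + 2·e^(−1.7640) + 4·e^(−2.3601) + 4·e^(−2.4209) = 4.0000 + 0.36877 + 0.34272 + 0.37764 + 0.35537 = 5.4445.
⟨E⟩ = Σ EᵢPᵢ = 4.1127 ×10⁻²¹ J.
S/k_B = ln Z + ⟨E⟩/kT = ln(5.4445) + 4.1127/8.22 = 1.6946 + 0.50033 = 2.19.

2.19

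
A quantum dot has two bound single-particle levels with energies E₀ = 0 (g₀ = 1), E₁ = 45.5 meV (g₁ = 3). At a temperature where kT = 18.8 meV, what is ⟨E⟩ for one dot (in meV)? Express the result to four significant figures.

9.580 meV

Eᵢ/kT = 0, 2.42021.
Z = Σ gᵢe^(−Eᵢ/kT) = 1·e^(−0) + 3·e^(−2.42021) = 1.00000 + 0.266709 = 1.26671.
⟨E⟩ = Σ Eᵢ gᵢe^(−Eᵢ/kT) / Z = (0·1.00000 + 45.5·0.266709) / 1.26671 = 9.580 meV.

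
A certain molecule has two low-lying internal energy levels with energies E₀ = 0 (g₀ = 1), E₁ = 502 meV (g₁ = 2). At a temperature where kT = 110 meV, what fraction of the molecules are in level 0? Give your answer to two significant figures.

0.98

Eᵢ/kT = 0, 4.564.
Z = Σ gᵢe^(−Eᵢ/kT) = 1·e^(−0) + 2·e^(−4.564) = 1.000 + 0.02084 = 1.021.
P₀ = g₀ e^(−E₀/kT) / Z = 1.000/1.021 = 0.98.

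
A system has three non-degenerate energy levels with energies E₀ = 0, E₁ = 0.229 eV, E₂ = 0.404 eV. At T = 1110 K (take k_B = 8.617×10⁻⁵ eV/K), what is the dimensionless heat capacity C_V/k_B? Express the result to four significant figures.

k_BT = 8.617×10⁻⁵ × 1110 K = 0.0956487 eV.
Eᵢ/kT = 0, 2.39418, 4.22379.
Z = Σ e^(−Eᵢ/kT) = e^(−0) + e^(−2.39418) + e^(−4.22379) = 1.00000 + 0.0912475 + 0.0146430 = 1.10589.
⟨E⟩ = 0.0242442 eV, ⟨E²⟩ = 0.00648806 eV².
C_V/k_B = (⟨E²⟩ − ⟨E⟩²)/(kT)² = (0.00648806 − 0.000587781)/0.00914867 = 0.6449.

0.6449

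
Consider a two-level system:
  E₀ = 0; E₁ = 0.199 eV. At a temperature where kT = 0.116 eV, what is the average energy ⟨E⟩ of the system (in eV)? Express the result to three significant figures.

0.0303 eV

Eᵢ/kT = 0, 1.7155.
Z = Σ e^(−Eᵢ/kT) = e^(−0) + e^(−1.7155) = 1.0000 + 0.17987 = 1.1799.
⟨E⟩ = Σ Eᵢ e^(−Eᵢ/kT) / Z = (0·1.0000 + 0.199·0.17987) / 1.1799 = 0.0303 eV.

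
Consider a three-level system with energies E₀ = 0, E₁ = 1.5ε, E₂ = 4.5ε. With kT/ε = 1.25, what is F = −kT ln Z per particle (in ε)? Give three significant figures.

-0.355 ε

Eᵢ/kT = 0, 1.2000, 3.6000.
Z = Σ e^(−Eᵢ/kT) = e^(−0) + e^(−1.2000) + e^(−3.6000) = 1.0000 + 0.30119 + 0.027324 = 1.3285.
F = −kT ln Z = −1.25 × ln(1.3285) = −1.25 × 0.28405 = -0.355 ε.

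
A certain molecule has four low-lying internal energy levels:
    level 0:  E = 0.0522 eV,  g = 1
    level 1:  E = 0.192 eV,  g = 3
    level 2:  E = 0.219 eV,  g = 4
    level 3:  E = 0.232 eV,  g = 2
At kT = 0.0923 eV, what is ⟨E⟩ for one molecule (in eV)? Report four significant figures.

Eᵢ/kT = 0.565547, 2.08017, 2.37270, 2.51354.
Z = Σ gᵢe^(−Eᵢ/kT) = 1·e^(−0.565547) + 3·e^(−2.08017) + 4·e^(−2.37270) + 2·e^(−2.51354) = 0.568049 + 0.374727 + 0.372915 + 0.161962 = 1.47765.
⟨E⟩ = Σ Eᵢ gᵢe^(−Eᵢ/kT) / Z = (0.0522·0.568049 + 0.192·0.374727 + 0.219·0.372915 + 0.232·0.161962) / 1.47765 = 0.1495 eV.

0.1495 eV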